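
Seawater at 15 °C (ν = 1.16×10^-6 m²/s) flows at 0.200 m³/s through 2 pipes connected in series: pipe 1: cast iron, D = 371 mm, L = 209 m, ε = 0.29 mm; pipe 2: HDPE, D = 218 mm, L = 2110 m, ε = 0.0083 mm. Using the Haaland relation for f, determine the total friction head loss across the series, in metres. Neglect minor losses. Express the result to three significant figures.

Pipe 1: V = 1.850 m/s, Re = 5.92×10^5, ε/D = 7.82×10^-4, f = 0.01907, h_1 = f(L/D)V²/2g = 1.875 m
Pipe 2: V = 5.358 m/s, Re = 1.01×10^6, ε/D = 3.81×10^-5, f = 0.01229, h_2 = f(L/D)V²/2g = 174.1 m
Series → Q common, losses add: H = Σh = 176.0 m

H ≈ 176 m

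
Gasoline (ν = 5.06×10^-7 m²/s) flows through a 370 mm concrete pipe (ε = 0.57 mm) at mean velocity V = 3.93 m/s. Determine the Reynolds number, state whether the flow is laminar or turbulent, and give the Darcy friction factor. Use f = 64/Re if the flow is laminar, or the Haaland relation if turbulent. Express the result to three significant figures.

Re = VD/ν = 3.930·0.370/5.06×10^-7 = 2.87×10^6
Re > 4000 → turbulent; ε/D = 0.00154
Haaland: f = 0.02199

Re ≈ 2.87×10^6; turbulent; f ≈ 0.0220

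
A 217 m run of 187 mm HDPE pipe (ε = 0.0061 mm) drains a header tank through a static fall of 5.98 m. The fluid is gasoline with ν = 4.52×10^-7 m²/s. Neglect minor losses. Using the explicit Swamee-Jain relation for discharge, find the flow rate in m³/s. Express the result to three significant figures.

Q ≈ 0.0796 m³/s

Swamee-Jain (Type II): Q = -0.965·√(gD⁵h_f/L)·ln[ε/(3.7D) + √(3.17ν²L/(gD³h_f))]
√(gD⁵h_f/L) = √(9.81·0.187⁵·5.98/217) = 0.007862
ε/(3.7D) = 8.82×10^-6; √(3.17ν²L/(gD³h_f)) = 1.91×10^-5
Q = -0.965·0.007862·ln(2.796×10^-5) = 0.07955 m³/s
Check: V = 2.90 m/s, Re = 1.20×10^6, f = 0.01208, h_f = 5.99 m ≈ 5.98 m ✓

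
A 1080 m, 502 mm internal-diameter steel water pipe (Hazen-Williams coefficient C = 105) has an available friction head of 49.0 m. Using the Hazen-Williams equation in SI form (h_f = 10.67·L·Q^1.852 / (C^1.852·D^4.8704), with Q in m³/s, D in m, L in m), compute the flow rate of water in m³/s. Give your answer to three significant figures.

Rearranging: Q = [h_f·C^1.852·D^4.8704 / (10.67·L)]^(1/1.852)
Q = [49.0·105^1.852·0.502^4.8704 / (10.67·1080)]^0.540 = 0.8988 m³/s

Q ≈ 0.899 m³/s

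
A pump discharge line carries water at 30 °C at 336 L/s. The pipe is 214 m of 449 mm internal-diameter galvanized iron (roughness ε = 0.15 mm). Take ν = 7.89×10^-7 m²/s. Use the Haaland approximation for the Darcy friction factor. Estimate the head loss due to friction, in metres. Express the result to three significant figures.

V = 4Q/(πD²) = 4·0.336/(π·0.449²) = 2.122 m/s
Re = VD/ν = 2.122·0.449/7.89×10^-7 = 1.21×10^6 → turbulent
ε/D = 0.15/449 = 3.34×10^-4
Haaland: f = 0.01581
h_f = f(L/D)V²/(2g) = 0.01581·(214/0.449)·2.122²/(2·9.81) = 1.729 m

h_f ≈ 1.73 m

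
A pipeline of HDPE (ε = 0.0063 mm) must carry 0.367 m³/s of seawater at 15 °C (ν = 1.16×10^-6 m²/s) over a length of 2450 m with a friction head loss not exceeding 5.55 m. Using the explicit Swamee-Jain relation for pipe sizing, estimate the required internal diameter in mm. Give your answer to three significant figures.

D ≈ 580 mm

Swamee-Jain (Type III): D = 0.66·[ε^1.25·(LQ²/(gh_f))^4.75 + ν·Q^9.4·(L/(gh_f))^5.2]^0.04
LQ²/(gh_f) = 6.061; L/(gh_f) = 45.00
Term 1 = ε^1.25·(…)^4.75 = 0.00165; Term 2 = ν·Q^9.4·(…)^5.2 = 0.0371
D = 0.66·(0.00165 + 0.0371)^0.04 = 0.5795 m = 580 mm
Check: V = 1.39 m/s, Re = 6.95×10^5, f = 0.01257, h_f = 5.24 m ≈ 5.55 m ✓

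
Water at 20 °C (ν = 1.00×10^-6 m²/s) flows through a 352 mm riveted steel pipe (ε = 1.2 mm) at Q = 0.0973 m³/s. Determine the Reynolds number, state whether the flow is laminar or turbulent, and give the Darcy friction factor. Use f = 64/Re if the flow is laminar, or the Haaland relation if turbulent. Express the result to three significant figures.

V = 4Q/(πD²) = 0.9999 m/s
Re = VD/ν = 0.9999·0.352/1.00×10^-6 = 3.52×10^5
Re > 4000 → turbulent; ε/D = 0.00341
Haaland: f = 0.02750

Re ≈ 3.52×10^5; turbulent; f ≈ 0.0275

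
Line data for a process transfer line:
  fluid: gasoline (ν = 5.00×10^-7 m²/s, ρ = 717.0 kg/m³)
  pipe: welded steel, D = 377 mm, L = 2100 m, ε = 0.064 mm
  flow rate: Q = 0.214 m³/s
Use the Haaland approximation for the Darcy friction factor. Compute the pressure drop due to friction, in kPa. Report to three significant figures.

Δp ≈ 103 kPa

V = 4Q/(πD²) = 4·0.214/(π·0.377²) = 1.917 m/s
Re = VD/ν = 1.917·0.377/5.00×10^-7 = 1.45×10^6 → turbulent
ε/D = 0.064/377 = 1.70×10^-4
Haaland: f = 0.01399
h_f = f(L/D)V²/(2g) = 0.01399·(2100/0.377)·1.917²/(2·9.81) = 14.59 m
Δp = ρg·h_f = 717.0·9.81·14.59 = 102.6 kPa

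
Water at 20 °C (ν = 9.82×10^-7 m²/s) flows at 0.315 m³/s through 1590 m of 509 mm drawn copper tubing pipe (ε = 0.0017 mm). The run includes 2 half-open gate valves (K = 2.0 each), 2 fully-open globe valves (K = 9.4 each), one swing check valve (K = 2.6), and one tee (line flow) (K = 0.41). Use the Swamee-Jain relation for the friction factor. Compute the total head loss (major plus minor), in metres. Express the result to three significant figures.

H_L ≈ 7.78 m

V = 4Q/(πD²) = 1.548 m/s; V²/2g = 0.1221 m
Re = 8.02×10^5, ε/D = 3.34×10^-6 → f = 0.01212 (Swamee-Jain)
Major: h_f = f(L/D)·V²/2g = 0.01212·3124·0.1221 = 4.625 m
Minor: ΣK = 25.8; h_m = ΣK·V²/2g = 3.153 m
Total H_L = 4.625 + 3.153 = 7.778 m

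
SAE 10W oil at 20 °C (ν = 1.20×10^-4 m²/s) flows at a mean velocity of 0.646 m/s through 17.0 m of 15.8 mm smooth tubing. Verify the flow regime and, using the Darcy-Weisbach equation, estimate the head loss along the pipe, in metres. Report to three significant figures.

h_f ≈ 17.2 m

Re = VD/ν = 0.646·0.01580/1.20×10^-4 = 85.1 → laminar (Re < 2300)
f = 64/Re = 0.7524
h_f = f(L/D)V²/(2g) = 0.7524·(17.0/0.01580)·0.646²/(2·9.81) = 17.22 m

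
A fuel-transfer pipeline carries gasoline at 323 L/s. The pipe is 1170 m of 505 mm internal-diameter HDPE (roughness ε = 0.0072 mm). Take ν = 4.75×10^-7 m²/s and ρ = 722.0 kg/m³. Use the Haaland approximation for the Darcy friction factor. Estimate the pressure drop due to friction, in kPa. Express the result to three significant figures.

V = 4Q/(πD²) = 4·0.323/(π·0.505²) = 1.613 m/s
Re = VD/ν = 1.613·0.505/4.75×10^-7 = 1.71×10^6 → turbulent
ε/D = 0.0072/505 = 1.43×10^-5
Haaland: f = 0.01098
h_f = f(L/D)V²/(2g) = 0.01098·(1170/0.505)·1.613²/(2·9.81) = 3.373 m
Δp = ρg·h_f = 722.0·9.81·3.373 = 23.89 kPa

Δp ≈ 23.9 kPa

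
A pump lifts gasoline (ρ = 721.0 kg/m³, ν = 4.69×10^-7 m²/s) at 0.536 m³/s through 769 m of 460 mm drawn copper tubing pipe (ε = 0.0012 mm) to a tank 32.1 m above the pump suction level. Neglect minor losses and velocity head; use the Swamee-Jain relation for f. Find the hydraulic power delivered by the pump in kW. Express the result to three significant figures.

V = 4Q/(πD²) = 3.225 m/s; Re = 3.16×10^6; ε/D = 2.61×10^-6; f = 0.009784
h_f = f(L/D)V²/2g = 8.671 m
Total head H = z + h_f = 32.1 + 8.671 = 40.77 m
P_hyd = ρgQH = 721.0·9.81·0.536·40.77 = 154.6 kW

P_hyd ≈ 155 kW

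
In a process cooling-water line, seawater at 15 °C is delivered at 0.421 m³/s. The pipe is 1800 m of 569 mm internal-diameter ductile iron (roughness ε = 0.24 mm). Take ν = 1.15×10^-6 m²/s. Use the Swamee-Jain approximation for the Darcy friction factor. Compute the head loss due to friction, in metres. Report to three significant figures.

h_f ≈ 7.46 m

V = 4Q/(πD²) = 4·0.421/(π·0.569²) = 1.656 m/s
Re = VD/ν = 1.656·0.569/1.15×10^-6 = 8.19×10^5 → turbulent
ε/D = 0.24/569 = 4.22×10^-4
Swamee-Jain: f = 0.01687
h_f = f(L/D)V²/(2g) = 0.01687·(1800/0.569)·1.656²/(2·9.81) = 7.455 m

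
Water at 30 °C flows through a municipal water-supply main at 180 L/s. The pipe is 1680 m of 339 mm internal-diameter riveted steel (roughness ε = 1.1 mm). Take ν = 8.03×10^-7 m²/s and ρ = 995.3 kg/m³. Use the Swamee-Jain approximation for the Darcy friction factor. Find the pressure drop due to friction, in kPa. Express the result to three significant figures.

Δp ≈ 265 kPa

V = 4Q/(πD²) = 4·0.180/(π·0.339²) = 1.994 m/s
Re = VD/ν = 1.994·0.339/8.03×10^-7 = 8.42×10^5 → turbulent
ε/D = 1.1/339 = 0.00324
Swamee-Jain: f = 0.02698
h_f = f(L/D)V²/(2g) = 0.02698·(1680/0.339)·1.994²/(2·9.81) = 27.10 m
Δp = ρg·h_f = 995.3·9.81·27.10 = 264.6 kPa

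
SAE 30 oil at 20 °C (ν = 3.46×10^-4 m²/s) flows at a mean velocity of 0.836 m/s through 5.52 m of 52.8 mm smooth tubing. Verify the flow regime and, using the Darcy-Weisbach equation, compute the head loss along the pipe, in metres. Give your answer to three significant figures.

Re = VD/ν = 0.836·0.05280/3.46×10^-4 = 128 → laminar (Re < 2300)
f = 64/Re = 0.5017
h_f = f(L/D)V²/(2g) = 0.5017·(5.52/0.05280)·0.836²/(2·9.81) = 1.868 m

h_f ≈ 1.87 m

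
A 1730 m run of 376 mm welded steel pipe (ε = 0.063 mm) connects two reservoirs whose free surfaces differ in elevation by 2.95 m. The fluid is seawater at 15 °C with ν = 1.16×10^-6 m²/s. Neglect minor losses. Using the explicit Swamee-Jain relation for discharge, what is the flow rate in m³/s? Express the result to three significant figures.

Swamee-Jain (Type II): Q = -0.965·√(gD⁵h_f/L)·ln[ε/(3.7D) + √(3.17ν²L/(gD³h_f))]
√(gD⁵h_f/L) = √(9.81·0.376⁵·2.95/1730) = 0.01121
ε/(3.7D) = 4.53×10^-5; √(3.17ν²L/(gD³h_f)) = 6.93×10^-5
Q = -0.965·0.01121·ln(1.145×10^-4) = 0.09818 m³/s
Check: V = 0.884 m/s, Re = 2.87×10^5, f = 0.01613, h_f = 2.96 m ≈ 2.95 m ✓

Q ≈ 0.0982 m³/s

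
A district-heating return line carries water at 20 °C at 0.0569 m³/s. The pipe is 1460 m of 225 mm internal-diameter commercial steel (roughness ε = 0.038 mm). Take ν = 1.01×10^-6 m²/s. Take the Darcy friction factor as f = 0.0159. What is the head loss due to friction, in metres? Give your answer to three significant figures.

V = 4Q/(πD²) = 4·0.0569/(π·0.225²) = 1.431 m/s
h_f = f(L/D)V²/(2g) = 0.01590·(1460/0.225)·1.431²/(2·9.81) = 10.77 m

h_f ≈ 10.8 m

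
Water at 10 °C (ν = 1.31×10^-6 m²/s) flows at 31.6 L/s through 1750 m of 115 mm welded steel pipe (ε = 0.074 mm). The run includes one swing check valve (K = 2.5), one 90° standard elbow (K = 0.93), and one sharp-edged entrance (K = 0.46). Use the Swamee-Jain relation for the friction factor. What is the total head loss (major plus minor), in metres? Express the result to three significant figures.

V = 4Q/(πD²) = 3.042 m/s; V²/2g = 0.4717 m
Re = 2.67×10^5, ε/D = 6.43×10^-4 → f = 0.01925 (Swamee-Jain)
Major: h_f = f(L/D)·V²/2g = 0.01925·15217·0.4717 = 138.2 m
Minor: ΣK = 3.89; h_m = ΣK·V²/2g = 1.835 m
Total H_L = 138.2 + 1.835 = 140.0 m

H_L ≈ 140 m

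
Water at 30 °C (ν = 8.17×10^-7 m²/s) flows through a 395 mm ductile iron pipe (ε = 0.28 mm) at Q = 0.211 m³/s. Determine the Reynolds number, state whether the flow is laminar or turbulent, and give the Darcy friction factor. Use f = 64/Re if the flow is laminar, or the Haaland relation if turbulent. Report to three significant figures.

Re ≈ 8.32×10^5; turbulent; f ≈ 0.0185

V = 4Q/(πD²) = 1.722 m/s
Re = VD/ν = 1.722·0.395/8.17×10^-7 = 8.32×10^5
Re > 4000 → turbulent; ε/D = 7.09×10^-4
Haaland: f = 0.01853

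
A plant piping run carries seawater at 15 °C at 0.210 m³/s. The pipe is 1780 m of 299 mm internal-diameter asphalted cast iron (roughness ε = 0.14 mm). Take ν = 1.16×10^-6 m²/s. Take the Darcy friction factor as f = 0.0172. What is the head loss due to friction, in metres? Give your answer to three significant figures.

V = 4Q/(πD²) = 4·0.210/(π·0.299²) = 2.991 m/s
h_f = f(L/D)V²/(2g) = 0.01720·(1780/0.299)·2.991²/(2·9.81) = 46.68 m

h_f ≈ 46.7 m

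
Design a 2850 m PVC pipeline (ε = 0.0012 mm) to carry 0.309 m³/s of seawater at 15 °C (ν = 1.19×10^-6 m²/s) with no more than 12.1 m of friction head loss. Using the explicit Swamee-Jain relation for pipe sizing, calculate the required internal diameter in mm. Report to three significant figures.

D ≈ 476 mm

Swamee-Jain (Type III): D = 0.66·[ε^1.25·(LQ²/(gh_f))^4.75 + ν·Q^9.4·(L/(gh_f))^5.2]^0.04
LQ²/(gh_f) = 2.292; L/(gh_f) = 24.01
Term 1 = ε^1.25·(…)^4.75 = 2.04×10^-6; Term 2 = ν·Q^9.4·(…)^5.2 = 2.88×10^-4
D = 0.66·(2.04×10^-6 + 2.88×10^-4)^0.04 = 0.4765 m = 476 mm
Check: V = 1.73 m/s, Re = 6.94×10^5, f = 0.01241, h_f = 11.4 m ≈ 12.1 m ✓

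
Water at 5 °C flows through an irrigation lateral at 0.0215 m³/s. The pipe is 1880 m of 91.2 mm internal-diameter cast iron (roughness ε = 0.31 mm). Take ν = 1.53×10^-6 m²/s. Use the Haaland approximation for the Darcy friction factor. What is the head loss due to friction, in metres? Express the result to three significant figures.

h_f ≈ 316 m

V = 4Q/(πD²) = 4·0.0215/(π·0.0912²) = 3.291 m/s
Re = VD/ν = 3.291·0.0912/1.53×10^-6 = 1.96×10^5 → turbulent
ε/D = 0.31/91.2 = 0.00340
Haaland: f = 0.02773
h_f = f(L/D)V²/(2g) = 0.02773·(1880/0.0912)·3.291²/(2·9.81) = 315.6 m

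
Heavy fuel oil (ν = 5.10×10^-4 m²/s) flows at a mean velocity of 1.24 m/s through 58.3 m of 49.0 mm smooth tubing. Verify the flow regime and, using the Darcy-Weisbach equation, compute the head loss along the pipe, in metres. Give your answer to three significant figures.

h_f ≈ 50.1 m

Re = VD/ν = 1.24·0.04900/5.10×10^-4 = 119 → laminar (Re < 2300)
f = 64/Re = 0.5372
h_f = f(L/D)V²/(2g) = 0.5372·(58.3/0.04900)·1.24²/(2·9.81) = 50.09 m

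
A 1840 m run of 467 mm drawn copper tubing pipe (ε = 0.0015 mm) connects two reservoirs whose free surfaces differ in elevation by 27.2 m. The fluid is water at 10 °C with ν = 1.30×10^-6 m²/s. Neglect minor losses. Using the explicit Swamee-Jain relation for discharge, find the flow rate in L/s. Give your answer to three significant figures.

Swamee-Jain (Type II): Q = -0.965·√(gD⁵h_f/L)·ln[ε/(3.7D) + √(3.17ν²L/(gD³h_f))]
√(gD⁵h_f/L) = √(9.81·0.467⁵·27.2/1840) = 0.05675
ε/(3.7D) = 8.68×10^-7; √(3.17ν²L/(gD³h_f)) = 1.90×10^-5
Q = -0.965·0.05675·ln(1.991×10^-5) = 0.5928 m³/s
Check: V = 3.46 m/s, Re = 1.24×10^6, f = 0.01129, h_f = 27.1 m ≈ 27.2 m ✓

Q ≈ 593 L/s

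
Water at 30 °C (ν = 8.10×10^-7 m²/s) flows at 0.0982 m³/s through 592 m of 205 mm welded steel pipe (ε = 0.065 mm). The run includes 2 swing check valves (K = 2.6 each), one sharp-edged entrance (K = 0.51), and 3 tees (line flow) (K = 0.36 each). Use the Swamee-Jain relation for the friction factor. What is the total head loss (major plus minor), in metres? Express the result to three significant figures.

V = 4Q/(πD²) = 2.975 m/s; V²/2g = 0.4512 m
Re = 7.53×10^5, ε/D = 3.17×10^-4 → f = 0.01612 (Swamee-Jain)
Major: h_f = f(L/D)·V²/2g = 0.01612·2888·0.4512 = 21.00 m
Minor: ΣK = 6.79; h_m = ΣK·V²/2g = 3.063 m
Total H_L = 21.00 + 3.063 = 24.06 m

H_L ≈ 24.1 m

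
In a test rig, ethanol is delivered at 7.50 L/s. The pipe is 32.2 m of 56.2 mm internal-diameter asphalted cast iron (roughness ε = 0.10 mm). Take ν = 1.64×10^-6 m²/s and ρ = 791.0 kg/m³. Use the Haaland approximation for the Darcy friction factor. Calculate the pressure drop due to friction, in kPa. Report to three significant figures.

Δp ≈ 50.4 kPa

V = 4Q/(πD²) = 4·0.00750/(π·0.0562²) = 3.023 m/s
Re = VD/ν = 3.023·0.0562/1.64×10^-6 = 1.04×10^5 → turbulent
ε/D = 0.10/56.2 = 0.00178
Haaland: f = 0.02433
h_f = f(L/D)V²/(2g) = 0.02433·(32.2/0.0562)·3.023²/(2·9.81) = 6.493 m
Δp = ρg·h_f = 791.0·9.81·6.493 = 50.39 kPa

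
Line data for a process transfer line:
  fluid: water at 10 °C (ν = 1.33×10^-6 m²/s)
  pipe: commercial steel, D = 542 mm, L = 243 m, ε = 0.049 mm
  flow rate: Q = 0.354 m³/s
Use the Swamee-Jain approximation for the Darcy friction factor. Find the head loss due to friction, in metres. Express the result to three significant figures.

h_f ≈ 0.753 m

V = 4Q/(πD²) = 4·0.354/(π·0.542²) = 1.534 m/s
Re = VD/ν = 1.534·0.542/1.33×10^-6 = 6.25×10^5 → turbulent
ε/D = 0.049/542 = 9.04×10^-5
Swamee-Jain: f = 0.01399
h_f = f(L/D)V²/(2g) = 0.01399·(243/0.542)·1.534²/(2·9.81) = 0.7527 m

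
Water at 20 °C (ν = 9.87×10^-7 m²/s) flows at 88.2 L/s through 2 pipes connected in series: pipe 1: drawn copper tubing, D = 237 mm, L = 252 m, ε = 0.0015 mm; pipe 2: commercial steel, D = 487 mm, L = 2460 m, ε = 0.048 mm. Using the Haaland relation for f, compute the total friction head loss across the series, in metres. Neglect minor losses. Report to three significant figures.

H ≈ 3.78 m

Pipe 1: V = 1.999 m/s, Re = 4.80×10^5, ε/D = 6.33×10^-6, f = 0.01323, h_1 = f(L/D)V²/2g = 2.865 m
Pipe 2: V = 0.4735 m/s, Re = 2.34×10^5, ε/D = 9.86×10^-5, f = 0.01579, h_2 = f(L/D)V²/2g = 0.9113 m
Series → Q common, losses add: H = Σh = 3.777 m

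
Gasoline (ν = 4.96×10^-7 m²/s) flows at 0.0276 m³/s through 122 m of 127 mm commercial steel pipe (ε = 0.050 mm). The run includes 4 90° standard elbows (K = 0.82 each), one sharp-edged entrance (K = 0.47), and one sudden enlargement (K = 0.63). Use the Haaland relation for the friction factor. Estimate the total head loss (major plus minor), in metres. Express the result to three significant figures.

H_L ≈ 4.96 m

V = 4Q/(πD²) = 2.179 m/s; V²/2g = 0.2419 m
Re = 5.58×10^5, ε/D = 3.94×10^-4 → f = 0.01677 (Haaland)
Major: h_f = f(L/D)·V²/2g = 0.01677·960.6·0.2419 = 3.898 m
Minor: ΣK = 4.38; h_m = ΣK·V²/2g = 1.060 m
Total H_L = 3.898 + 1.060 = 4.957 m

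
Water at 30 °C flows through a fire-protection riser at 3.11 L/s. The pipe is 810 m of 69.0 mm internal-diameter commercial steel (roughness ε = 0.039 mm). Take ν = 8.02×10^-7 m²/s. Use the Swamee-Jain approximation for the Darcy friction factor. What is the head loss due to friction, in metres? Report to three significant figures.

V = 4Q/(πD²) = 4·0.00311/(π·0.0690²) = 0.8317 m/s
Re = VD/ν = 0.8317·0.0690/8.02×10^-7 = 7.16×10^4 → turbulent
ε/D = 0.039/69.0 = 5.65×10^-4
Swamee-Jain: f = 0.02163
h_f = f(L/D)V²/(2g) = 0.02163·(810/0.0690)·0.8317²/(2·9.81) = 8.951 m

h_f ≈ 8.95 m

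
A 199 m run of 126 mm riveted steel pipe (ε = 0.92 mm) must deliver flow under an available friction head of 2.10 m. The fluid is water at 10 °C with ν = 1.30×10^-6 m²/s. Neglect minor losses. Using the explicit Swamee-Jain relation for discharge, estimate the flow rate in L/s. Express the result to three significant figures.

Q ≈ 10.8 L/s

Swamee-Jain (Type II): Q = -0.965·√(gD⁵h_f/L)·ln[ε/(3.7D) + √(3.17ν²L/(gD³h_f))]
√(gD⁵h_f/L) = √(9.81·0.126⁵·2.10/199) = 0.001813
ε/(3.7D) = 0.00197; √(3.17ν²L/(gD³h_f)) = 1.61×10^-4
Q = -0.965·0.001813·ln(0.002134) = 0.01076 m³/s
Check: V = 0.863 m/s, Re = 8.36×10^4, f = 0.03533, h_f = 2.12 m ≈ 2.10 m ✓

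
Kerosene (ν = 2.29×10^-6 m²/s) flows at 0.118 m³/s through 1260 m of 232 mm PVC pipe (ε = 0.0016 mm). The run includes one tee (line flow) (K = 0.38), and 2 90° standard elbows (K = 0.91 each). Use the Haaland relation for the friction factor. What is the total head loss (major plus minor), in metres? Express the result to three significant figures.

V = 4Q/(πD²) = 2.791 m/s; V²/2g = 0.3971 m
Re = 2.83×10^5, ε/D = 6.90×10^-6 → f = 0.01455 (Haaland)
Major: h_f = f(L/D)·V²/2g = 0.01455·5431·0.3971 = 31.39 m
Minor: ΣK = 2.20; h_m = ΣK·V²/2g = 0.8737 m
Total H_L = 31.39 + 0.8737 = 32.27 m

H_L ≈ 32.3 m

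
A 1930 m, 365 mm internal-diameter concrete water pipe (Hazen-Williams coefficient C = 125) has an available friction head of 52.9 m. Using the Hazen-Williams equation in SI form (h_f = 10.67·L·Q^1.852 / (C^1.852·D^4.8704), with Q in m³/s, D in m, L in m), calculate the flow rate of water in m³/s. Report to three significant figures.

Q ≈ 0.353 m³/s

Rearranging: Q = [h_f·C^1.852·D^4.8704 / (10.67·L)]^(1/1.852)
Q = [52.9·125^1.852·0.365^4.8704 / (10.67·1930)]^0.540 = 0.3525 m³/s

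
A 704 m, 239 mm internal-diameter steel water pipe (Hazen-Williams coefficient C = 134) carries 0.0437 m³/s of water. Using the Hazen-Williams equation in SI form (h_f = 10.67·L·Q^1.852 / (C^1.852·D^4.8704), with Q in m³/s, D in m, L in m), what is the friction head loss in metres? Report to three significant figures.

h_f = 10.67·704·0.0437^1.852 / (134^1.852·0.239^4.8704) = 2.792 m

h_f ≈ 2.79 m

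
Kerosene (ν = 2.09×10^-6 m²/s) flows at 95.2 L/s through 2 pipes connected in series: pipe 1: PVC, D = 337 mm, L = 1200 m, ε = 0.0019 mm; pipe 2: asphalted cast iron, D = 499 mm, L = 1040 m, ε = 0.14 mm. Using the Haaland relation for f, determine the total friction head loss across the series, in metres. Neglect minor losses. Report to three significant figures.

H ≈ 3.78 m

Pipe 1: V = 1.067 m/s, Re = 1.72×10^5, ε/D = 5.64×10^-6, f = 0.01599, h_1 = f(L/D)V²/2g = 3.306 m
Pipe 2: V = 0.4868 m/s, Re = 1.16×10^5, ε/D = 2.81×10^-4, f = 0.01868, h_2 = f(L/D)V²/2g = 0.4701 m
Series → Q common, losses add: H = Σh = 3.776 m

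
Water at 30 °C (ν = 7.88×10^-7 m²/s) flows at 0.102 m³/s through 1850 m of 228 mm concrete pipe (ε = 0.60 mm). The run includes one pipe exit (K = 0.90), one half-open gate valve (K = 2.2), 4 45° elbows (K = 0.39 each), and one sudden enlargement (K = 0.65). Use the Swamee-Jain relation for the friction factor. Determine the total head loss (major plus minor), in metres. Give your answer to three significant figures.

H_L ≈ 67.6 m

V = 4Q/(πD²) = 2.498 m/s; V²/2g = 0.3181 m
Re = 7.23×10^5, ε/D = 0.00263 → f = 0.02552 (Swamee-Jain)
Major: h_f = f(L/D)·V²/2g = 0.02552·8114·0.3181 = 65.88 m
Minor: ΣK = 5.31; h_m = ΣK·V²/2g = 1.689 m
Total H_L = 65.88 + 1.689 = 67.57 m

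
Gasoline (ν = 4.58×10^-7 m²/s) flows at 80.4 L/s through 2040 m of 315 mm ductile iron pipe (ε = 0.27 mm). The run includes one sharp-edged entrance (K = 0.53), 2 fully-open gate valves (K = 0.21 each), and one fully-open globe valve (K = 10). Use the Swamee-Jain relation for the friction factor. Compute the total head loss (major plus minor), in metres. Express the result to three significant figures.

H_L ≈ 7.45 m

V = 4Q/(πD²) = 1.032 m/s; V²/2g = 0.05425 m
Re = 7.10×10^5, ε/D = 8.57×10^-4 → f = 0.01950 (Swamee-Jain)
Major: h_f = f(L/D)·V²/2g = 0.01950·6476·0.05425 = 6.851 m
Minor: ΣK = 10.9; h_m = ΣK·V²/2g = 0.5940 m
Total H_L = 6.851 + 0.5940 = 7.446 m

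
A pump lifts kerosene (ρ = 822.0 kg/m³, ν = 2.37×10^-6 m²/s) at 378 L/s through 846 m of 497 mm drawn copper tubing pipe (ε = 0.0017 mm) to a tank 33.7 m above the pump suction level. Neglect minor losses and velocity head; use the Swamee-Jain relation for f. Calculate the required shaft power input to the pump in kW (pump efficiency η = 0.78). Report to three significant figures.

V = 4Q/(πD²) = 1.948 m/s; Re = 4.09×10^5; ε/D = 3.42×10^-6; f = 0.01363
h_f = f(L/D)V²/2g = 4.488 m
Total head H = z + h_f = 33.7 + 4.488 = 38.19 m
P_hyd = ρgQH = 822.0·9.81·0.378·38.19 = 116.4 kW
P_shaft = P_hyd/η = 116.4/0.78 = 149.2 kW

P_shaft ≈ 149 kW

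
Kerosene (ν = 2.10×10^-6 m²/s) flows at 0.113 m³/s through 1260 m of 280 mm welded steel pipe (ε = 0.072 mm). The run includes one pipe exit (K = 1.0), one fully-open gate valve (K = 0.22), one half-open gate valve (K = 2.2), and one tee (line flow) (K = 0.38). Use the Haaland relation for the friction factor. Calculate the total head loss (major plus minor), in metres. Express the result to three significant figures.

V = 4Q/(πD²) = 1.835 m/s; V²/2g = 0.1717 m
Re = 2.45×10^5, ε/D = 2.57×10^-4 → f = 0.01685 (Haaland)
Major: h_f = f(L/D)·V²/2g = 0.01685·4500·0.1717 = 13.01 m
Minor: ΣK = 3.80; h_m = ΣK·V²/2g = 0.6523 m
Total H_L = 13.01 + 0.6523 = 13.66 m

H_L ≈ 13.7 m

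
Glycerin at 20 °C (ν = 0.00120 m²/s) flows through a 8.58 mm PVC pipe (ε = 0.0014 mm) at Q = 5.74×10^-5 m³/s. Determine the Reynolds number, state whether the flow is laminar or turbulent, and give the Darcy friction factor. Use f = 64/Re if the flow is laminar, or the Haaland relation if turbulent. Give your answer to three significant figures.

Re ≈ 7.10; laminar; f = 64/Re ≈ 9.02

V = 4Q/(πD²) = 0.9928 m/s
Re = VD/ν = 0.9928·0.00858/0.00120 = 7.10
Re < 2300 → laminar → f = 64/Re = 9.016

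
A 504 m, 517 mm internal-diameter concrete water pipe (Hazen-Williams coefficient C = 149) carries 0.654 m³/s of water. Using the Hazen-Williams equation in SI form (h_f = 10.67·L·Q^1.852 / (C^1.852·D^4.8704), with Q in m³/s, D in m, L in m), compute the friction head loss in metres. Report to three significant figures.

h_f ≈ 5.75 m

h_f = 10.67·504·0.654^1.852 / (149^1.852·0.517^4.8704) = 5.751 m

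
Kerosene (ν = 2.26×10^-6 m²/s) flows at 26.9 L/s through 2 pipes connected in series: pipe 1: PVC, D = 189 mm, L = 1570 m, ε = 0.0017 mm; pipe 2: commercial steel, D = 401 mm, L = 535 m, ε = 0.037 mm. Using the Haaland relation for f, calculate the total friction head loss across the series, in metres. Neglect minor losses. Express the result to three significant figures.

Pipe 1: V = 0.9588 m/s, Re = 8.02×10^4, ε/D = 8.99×10^-6, f = 0.01870, h_1 = f(L/D)V²/2g = 7.280 m
Pipe 2: V = 0.2130 m/s, Re = 3.78×10^4, ε/D = 9.23×10^-5, f = 0.02230, h_2 = f(L/D)V²/2g = 0.06879 m
Series → Q common, losses add: H = Σh = 7.349 m

H ≈ 7.35 m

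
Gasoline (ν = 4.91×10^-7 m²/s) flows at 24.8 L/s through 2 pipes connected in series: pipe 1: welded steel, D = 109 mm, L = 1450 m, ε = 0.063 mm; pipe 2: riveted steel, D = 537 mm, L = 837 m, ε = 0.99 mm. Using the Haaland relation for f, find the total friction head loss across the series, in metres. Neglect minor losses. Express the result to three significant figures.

Pipe 1: V = 2.658 m/s, Re = 5.90×10^5, ε/D = 5.78×10^-4, f = 0.01795, h_1 = f(L/D)V²/2g = 85.94 m
Pipe 2: V = 0.1095 m/s, Re = 1.20×10^5, ε/D = 0.00184, f = 0.02431, h_2 = f(L/D)V²/2g = 0.02316 m
Series → Q common, losses add: H = Σh = 85.97 m

H ≈ 86.0 m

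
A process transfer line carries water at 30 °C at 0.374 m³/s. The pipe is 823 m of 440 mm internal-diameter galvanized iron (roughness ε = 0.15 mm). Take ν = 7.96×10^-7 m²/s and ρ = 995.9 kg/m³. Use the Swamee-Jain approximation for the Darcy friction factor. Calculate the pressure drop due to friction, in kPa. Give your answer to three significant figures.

V = 4Q/(πD²) = 4·0.374/(π·0.440²) = 2.460 m/s
Re = VD/ν = 2.460·0.440/7.96×10^-7 = 1.36×10^6 → turbulent
ε/D = 0.15/440 = 3.41×10^-4
Swamee-Jain: f = 0.01594
h_f = f(L/D)V²/(2g) = 0.01594·(823/0.440)·2.460²/(2·9.81) = 9.192 m
Δp = ρg·h_f = 995.9·9.81·9.192 = 89.80 kPa

Δp ≈ 89.8 kPa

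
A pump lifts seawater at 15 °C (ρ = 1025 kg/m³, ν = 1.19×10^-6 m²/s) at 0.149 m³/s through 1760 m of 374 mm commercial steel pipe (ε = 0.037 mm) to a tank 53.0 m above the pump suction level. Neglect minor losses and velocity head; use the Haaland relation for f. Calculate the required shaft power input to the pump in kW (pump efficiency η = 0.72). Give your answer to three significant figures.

P_shaft ≈ 124 kW

V = 4Q/(πD²) = 1.356 m/s; Re = 4.26×10^5; ε/D = 9.89×10^-5; f = 0.01453
h_f = f(L/D)V²/2g = 6.410 m
Total head H = z + h_f = 53.0 + 6.410 = 59.41 m
P_hyd = ρgQH = 1025·9.81·0.149·59.41 = 89.01 kW
P_shaft = P_hyd/η = 89.01/0.72 = 123.6 kW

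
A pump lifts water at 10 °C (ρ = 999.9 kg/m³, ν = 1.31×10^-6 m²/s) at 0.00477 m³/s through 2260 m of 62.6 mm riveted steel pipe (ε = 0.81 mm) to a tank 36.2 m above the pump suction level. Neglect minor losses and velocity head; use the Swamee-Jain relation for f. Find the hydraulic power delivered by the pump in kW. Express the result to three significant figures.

P_hyd ≈ 10.5 kW

V = 4Q/(πD²) = 1.550 m/s; Re = 7.41×10^4; ε/D = 0.0129; f = 0.04242
h_f = f(L/D)V²/2g = 187.5 m
Total head H = z + h_f = 36.2 + 187.5 = 223.7 m
P_hyd = ρgQH = 999.9·9.81·0.00477·223.7 = 10.47 kW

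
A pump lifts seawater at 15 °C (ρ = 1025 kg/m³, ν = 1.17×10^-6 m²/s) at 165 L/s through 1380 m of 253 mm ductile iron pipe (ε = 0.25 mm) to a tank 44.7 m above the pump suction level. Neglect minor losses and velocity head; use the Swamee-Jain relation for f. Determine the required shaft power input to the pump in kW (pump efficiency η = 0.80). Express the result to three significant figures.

V = 4Q/(πD²) = 3.282 m/s; Re = 7.10×10^5; ε/D = 9.88×10^-4; f = 0.02011
h_f = f(L/D)V²/2g = 60.24 m
Total head H = z + h_f = 44.7 + 60.24 = 104.9 m
P_hyd = ρgQH = 1025·9.81·0.165·104.9 = 174.1 kW
P_shaft = P_hyd/η = 174.1/0.80 = 217.6 kW

P_shaft ≈ 218 kW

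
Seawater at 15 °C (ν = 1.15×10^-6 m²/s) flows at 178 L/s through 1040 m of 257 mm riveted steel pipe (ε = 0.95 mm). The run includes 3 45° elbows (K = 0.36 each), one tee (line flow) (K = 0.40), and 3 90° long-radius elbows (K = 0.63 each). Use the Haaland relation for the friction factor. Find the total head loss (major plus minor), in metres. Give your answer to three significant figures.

H_L ≈ 69.9 m

V = 4Q/(πD²) = 3.431 m/s; V²/2g = 0.6001 m
Re = 7.67×10^5, ε/D = 0.00370 → f = 0.02796 (Haaland)
Major: h_f = f(L/D)·V²/2g = 0.02796·4047·0.6001 = 67.91 m
Minor: ΣK = 3.37; h_m = ΣK·V²/2g = 2.022 m
Total H_L = 67.91 + 2.022 = 69.93 m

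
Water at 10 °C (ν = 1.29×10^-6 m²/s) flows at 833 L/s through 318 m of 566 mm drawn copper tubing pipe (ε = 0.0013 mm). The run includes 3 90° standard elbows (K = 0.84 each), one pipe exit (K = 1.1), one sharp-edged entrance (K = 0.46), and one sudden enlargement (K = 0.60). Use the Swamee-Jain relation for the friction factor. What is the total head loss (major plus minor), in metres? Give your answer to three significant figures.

H_L ≈ 6.06 m

V = 4Q/(πD²) = 3.311 m/s; V²/2g = 0.5587 m
Re = 1.45×10^6, ε/D = 2.30×10^-6 → f = 0.01098 (Swamee-Jain)
Major: h_f = f(L/D)·V²/2g = 0.01098·561.8·0.5587 = 3.448 m
Minor: ΣK = 4.68; h_m = ΣK·V²/2g = 2.615 m
Total H_L = 3.448 + 2.615 = 6.062 m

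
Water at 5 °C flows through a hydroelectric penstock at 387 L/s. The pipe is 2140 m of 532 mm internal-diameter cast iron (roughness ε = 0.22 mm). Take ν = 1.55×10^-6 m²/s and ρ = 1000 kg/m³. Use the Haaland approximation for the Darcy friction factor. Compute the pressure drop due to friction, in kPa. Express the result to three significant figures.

Δp ≈ 103 kPa

V = 4Q/(πD²) = 4·0.387/(π·0.532²) = 1.741 m/s
Re = VD/ν = 1.741·0.532/1.55×10^-6 = 5.98×10^5 → turbulent
ε/D = 0.22/532 = 4.14×10^-4
Haaland: f = 0.01686
h_f = f(L/D)V²/(2g) = 0.01686·(2140/0.532)·1.741²/(2·9.81) = 10.48 m
Δp = ρg·h_f = 1000·9.81·10.48 = 102.8 kPa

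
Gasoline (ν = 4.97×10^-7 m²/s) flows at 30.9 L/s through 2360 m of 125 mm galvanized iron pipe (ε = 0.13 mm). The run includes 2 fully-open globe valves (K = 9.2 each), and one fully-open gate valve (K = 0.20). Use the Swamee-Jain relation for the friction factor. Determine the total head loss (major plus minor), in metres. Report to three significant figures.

H_L ≈ 130 m

V = 4Q/(πD²) = 2.518 m/s; V²/2g = 0.3231 m
Re = 6.33×10^5, ε/D = 0.00104 → f = 0.02040 (Swamee-Jain)
Major: h_f = f(L/D)·V²/2g = 0.02040·18880·0.3231 = 124.4 m
Minor: ΣK = 18.6; h_m = ΣK·V²/2g = 6.011 m
Total H_L = 124.4 + 6.011 = 130.5 m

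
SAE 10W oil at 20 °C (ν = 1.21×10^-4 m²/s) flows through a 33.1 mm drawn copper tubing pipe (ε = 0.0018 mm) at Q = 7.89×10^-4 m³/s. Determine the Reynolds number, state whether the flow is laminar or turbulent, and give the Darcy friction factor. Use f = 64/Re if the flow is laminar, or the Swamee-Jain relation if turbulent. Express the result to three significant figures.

V = 4Q/(πD²) = 0.9169 m/s
Re = VD/ν = 0.9169·0.0331/1.21×10^-4 = 251
Re < 2300 → laminar → f = 64/Re = 0.2552

Re ≈ 251; laminar; f = 64/Re ≈ 0.255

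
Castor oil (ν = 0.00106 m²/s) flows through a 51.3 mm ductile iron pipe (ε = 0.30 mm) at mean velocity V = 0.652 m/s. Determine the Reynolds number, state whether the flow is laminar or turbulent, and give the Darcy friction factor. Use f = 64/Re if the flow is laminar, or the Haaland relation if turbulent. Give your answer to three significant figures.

Re = VD/ν = 0.6520·0.0513/0.00106 = 31.6
Re < 2300 → laminar → f = 64/Re = 2.028

Re ≈ 31.6; laminar; f = 64/Re ≈ 2.03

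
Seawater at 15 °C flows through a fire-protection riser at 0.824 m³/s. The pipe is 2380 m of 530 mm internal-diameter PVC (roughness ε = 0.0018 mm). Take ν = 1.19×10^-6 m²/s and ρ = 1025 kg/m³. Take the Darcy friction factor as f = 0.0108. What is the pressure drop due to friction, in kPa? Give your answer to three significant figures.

Δp ≈ 347 kPa

V = 4Q/(πD²) = 4·0.824/(π·0.530²) = 3.735 m/s
h_f = f(L/D)V²/(2g) = 0.01080·(2380/0.530)·3.735²/(2·9.81) = 34.48 m
Δp = ρg·h_f = 1025·9.81·34.48 = 346.7 kPa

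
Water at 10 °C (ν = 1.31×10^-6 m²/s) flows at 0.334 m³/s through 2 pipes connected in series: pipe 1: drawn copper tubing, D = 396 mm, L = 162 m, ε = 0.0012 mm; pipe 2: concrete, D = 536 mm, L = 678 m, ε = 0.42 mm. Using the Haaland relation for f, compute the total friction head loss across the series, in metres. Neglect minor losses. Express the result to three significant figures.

H ≈ 4.54 m

Pipe 1: V = 2.712 m/s, Re = 8.20×10^5, ε/D = 3.03×10^-6, f = 0.01203, h_1 = f(L/D)V²/2g = 1.844 m
Pipe 2: V = 1.480 m/s, Re = 6.06×10^5, ε/D = 7.84×10^-4, f = 0.01907, h_2 = f(L/D)V²/2g = 2.694 m
Series → Q common, losses add: H = Σh = 4.538 m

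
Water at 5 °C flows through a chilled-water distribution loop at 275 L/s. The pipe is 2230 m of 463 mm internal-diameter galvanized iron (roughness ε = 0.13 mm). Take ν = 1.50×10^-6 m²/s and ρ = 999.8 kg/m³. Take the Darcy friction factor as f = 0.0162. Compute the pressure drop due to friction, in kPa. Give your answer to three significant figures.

V = 4Q/(πD²) = 4·0.275/(π·0.463²) = 1.633 m/s
h_f = f(L/D)V²/(2g) = 0.01620·(2230/0.463)·1.633²/(2·9.81) = 10.61 m
Δp = ρg·h_f = 999.8·9.81·10.61 = 104.1 kPa

Δp ≈ 104 kPa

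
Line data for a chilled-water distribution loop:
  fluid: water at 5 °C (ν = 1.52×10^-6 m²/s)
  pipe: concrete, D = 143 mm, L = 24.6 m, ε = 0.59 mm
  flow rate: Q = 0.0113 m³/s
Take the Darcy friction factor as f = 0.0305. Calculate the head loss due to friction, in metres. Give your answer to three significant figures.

V = 4Q/(πD²) = 4·0.0113/(π·0.143²) = 0.7036 m/s
h_f = f(L/D)V²/(2g) = 0.03050·(24.6/0.143)·0.7036²/(2·9.81) = 0.1324 m

h_f ≈ 0.132 m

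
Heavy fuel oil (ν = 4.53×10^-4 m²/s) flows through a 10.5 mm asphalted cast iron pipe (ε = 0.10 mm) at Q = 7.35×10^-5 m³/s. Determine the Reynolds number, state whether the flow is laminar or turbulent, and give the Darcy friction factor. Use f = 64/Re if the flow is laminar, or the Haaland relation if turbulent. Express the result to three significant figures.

Re ≈ 19.7; laminar; f = 64/Re ≈ 3.25

V = 4Q/(πD²) = 0.8488 m/s
Re = VD/ν = 0.8488·0.0105/4.53×10^-4 = 19.7
Re < 2300 → laminar → f = 64/Re = 3.253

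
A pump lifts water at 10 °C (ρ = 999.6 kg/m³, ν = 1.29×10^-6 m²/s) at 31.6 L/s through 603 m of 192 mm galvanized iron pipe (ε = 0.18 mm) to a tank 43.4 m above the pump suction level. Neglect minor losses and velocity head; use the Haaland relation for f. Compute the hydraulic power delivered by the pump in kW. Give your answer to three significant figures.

P_hyd ≈ 14.7 kW

V = 4Q/(πD²) = 1.091 m/s; Re = 1.62×10^5; ε/D = 9.37×10^-4; f = 0.02093
h_f = f(L/D)V²/2g = 3.990 m
Total head H = z + h_f = 43.4 + 3.990 = 47.39 m
P_hyd = ρgQH = 999.6·9.81·0.0316·47.39 = 14.68 kW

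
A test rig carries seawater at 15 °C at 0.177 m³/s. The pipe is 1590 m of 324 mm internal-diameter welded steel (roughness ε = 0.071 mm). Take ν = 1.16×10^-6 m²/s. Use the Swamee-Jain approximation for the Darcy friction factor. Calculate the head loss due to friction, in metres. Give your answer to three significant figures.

h_f ≈ 17.8 m

V = 4Q/(πD²) = 4·0.177/(π·0.324²) = 2.147 m/s
Re = VD/ν = 2.147·0.324/1.16×10^-6 = 6.00×10^5 → turbulent
ε/D = 0.071/324 = 2.19×10^-4
Swamee-Jain: f = 0.01547
h_f = f(L/D)V²/(2g) = 0.01547·(1590/0.324)·2.147²/(2·9.81) = 17.83 m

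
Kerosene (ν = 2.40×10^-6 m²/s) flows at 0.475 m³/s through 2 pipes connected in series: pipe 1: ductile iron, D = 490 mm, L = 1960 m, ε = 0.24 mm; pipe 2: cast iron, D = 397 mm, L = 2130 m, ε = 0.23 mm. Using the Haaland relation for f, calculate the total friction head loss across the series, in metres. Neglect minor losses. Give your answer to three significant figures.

Pipe 1: V = 2.519 m/s, Re = 5.14×10^5, ε/D = 4.90×10^-4, f = 0.01749, h_1 = f(L/D)V²/2g = 22.62 m
Pipe 2: V = 3.837 m/s, Re = 6.35×10^5, ε/D = 5.79×10^-4, f = 0.01791, h_2 = f(L/D)V²/2g = 72.12 m
Series → Q common, losses add: H = Σh = 94.74 m

H ≈ 94.7 m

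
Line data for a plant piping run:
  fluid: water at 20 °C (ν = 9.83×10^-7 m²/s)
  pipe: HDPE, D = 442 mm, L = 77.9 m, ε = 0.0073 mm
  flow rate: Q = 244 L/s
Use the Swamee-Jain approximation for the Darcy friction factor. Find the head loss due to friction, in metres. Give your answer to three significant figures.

V = 4Q/(πD²) = 4·0.244/(π·0.442²) = 1.590 m/s
Re = VD/ν = 1.590·0.442/9.83×10^-7 = 7.15×10^5 → turbulent
ε/D = 0.0073/442 = 1.65×10^-5
Swamee-Jain: f = 0.01262
h_f = f(L/D)V²/(2g) = 0.01262·(77.9/0.442)·1.590²/(2·9.81) = 0.2866 m

h_f ≈ 0.287 m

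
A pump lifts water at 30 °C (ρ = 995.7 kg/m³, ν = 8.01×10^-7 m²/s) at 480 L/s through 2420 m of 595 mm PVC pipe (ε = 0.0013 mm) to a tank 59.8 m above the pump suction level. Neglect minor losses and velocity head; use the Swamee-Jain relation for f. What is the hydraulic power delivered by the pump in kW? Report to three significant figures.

P_hyd ≈ 313 kW

V = 4Q/(πD²) = 1.726 m/s; Re = 1.28×10^6; ε/D = 2.18×10^-6; f = 0.01120
h_f = f(L/D)V²/2g = 6.919 m
Total head H = z + h_f = 59.8 + 6.919 = 66.72 m
P_hyd = ρgQH = 995.7·9.81·0.480·66.72 = 312.8 kW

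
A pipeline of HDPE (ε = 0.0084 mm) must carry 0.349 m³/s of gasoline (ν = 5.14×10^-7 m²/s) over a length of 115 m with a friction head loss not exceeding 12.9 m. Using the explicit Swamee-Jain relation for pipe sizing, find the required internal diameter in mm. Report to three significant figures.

Swamee-Jain (Type III): D = 0.66·[ε^1.25·(LQ²/(gh_f))^4.75 + ν·Q^9.4·(L/(gh_f))^5.2]^0.04
LQ²/(gh_f) = 0.1107; L/(gh_f) = 0.9087
Term 1 = ε^1.25·(…)^4.75 = 1.30×10^-11; Term 2 = ν·Q^9.4·(…)^5.2 = 1.58×10^-11
D = 0.66·(1.30×10^-11 + 1.58×10^-11)^0.04 = 0.2500 m = 250 mm
Check: V = 7.11 m/s, Re = 3.46×10^6, f = 0.01094, h_f = 13.0 m ≈ 12.9 m ✓

D ≈ 250 mm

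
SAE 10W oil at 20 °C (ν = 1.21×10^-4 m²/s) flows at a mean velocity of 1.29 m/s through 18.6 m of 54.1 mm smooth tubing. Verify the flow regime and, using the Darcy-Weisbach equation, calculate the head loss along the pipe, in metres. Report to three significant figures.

Re = VD/ν = 1.29·0.05410/1.21×10^-4 = 577 → laminar (Re < 2300)
f = 64/Re = 0.1110
h_f = f(L/D)V²/(2g) = 0.1110·(18.6/0.05410)·1.29²/(2·9.81) = 3.236 m

h_f ≈ 3.24 m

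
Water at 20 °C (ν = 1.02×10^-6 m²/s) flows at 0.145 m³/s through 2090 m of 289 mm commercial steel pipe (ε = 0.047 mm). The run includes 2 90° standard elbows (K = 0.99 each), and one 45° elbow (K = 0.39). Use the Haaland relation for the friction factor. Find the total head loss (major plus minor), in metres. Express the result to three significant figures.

H_L ≈ 27.0 m

V = 4Q/(πD²) = 2.210 m/s; V²/2g = 0.2490 m
Re = 6.26×10^5, ε/D = 1.63×10^-4 → f = 0.01464 (Haaland)
Major: h_f = f(L/D)·V²/2g = 0.01464·7232·0.2490 = 26.36 m
Minor: ΣK = 2.37; h_m = ΣK·V²/2g = 0.5902 m
Total H_L = 26.36 + 0.5902 = 26.95 m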